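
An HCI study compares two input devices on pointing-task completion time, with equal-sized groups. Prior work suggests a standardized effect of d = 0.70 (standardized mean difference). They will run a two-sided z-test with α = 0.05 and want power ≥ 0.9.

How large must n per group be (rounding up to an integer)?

Set Φ(δ − 1.960) = 0.9; then δ − 1.960 = Φ⁻¹(0.9) = 1.282, giving δ = 3.242.
(The Φ(−δ − z_{α/2}) term is vanishingly small for δ > 0 and is dropped in the standard sample-size formula.)
δ = d·√(n/2) ⇒ n = 2(δ/d)² = 2 × (3.242 / 0.70)² = 42.89.
Round up to the next whole unit.

n = 43 per group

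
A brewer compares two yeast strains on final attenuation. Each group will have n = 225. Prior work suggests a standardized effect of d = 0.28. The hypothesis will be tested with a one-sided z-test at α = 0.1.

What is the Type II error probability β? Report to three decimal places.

Noncentrality parameter: δ = d·√(n/2) = 0.28 × √(225/2) = 2.9698
One-sided α = 0.1 → critical value z_{0.1} = 1.282.
Power = P(Z > 1.282 − δ) = Φ(1.688) = 0.9543.
Type II error: β = 1 − power = 1 − 0.9543 = 0.0457.

β ≈ 0.046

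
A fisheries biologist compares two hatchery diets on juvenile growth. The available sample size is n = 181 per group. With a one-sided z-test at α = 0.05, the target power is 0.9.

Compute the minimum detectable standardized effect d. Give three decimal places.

d ≈ 0.308

Required noncentrality: δ = z_{0.05} + z_{0.10} = 1.645 + 1.282 = 2.926.
δ = d·√(n/2) ⇒ d = δ/√(n/2) = 2.926/√(181/2) = 0.3076.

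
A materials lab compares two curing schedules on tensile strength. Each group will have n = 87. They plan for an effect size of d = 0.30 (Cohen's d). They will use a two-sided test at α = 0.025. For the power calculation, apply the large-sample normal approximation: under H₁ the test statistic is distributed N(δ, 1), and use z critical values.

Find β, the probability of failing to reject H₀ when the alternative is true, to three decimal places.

β ≈ 0.604

Noncentrality parameter: δ = d·√(n/2) = 0.30 × √(87/2) = 1.9786
Two-sided α = 0.025 → critical value z_{0.0125} = 2.241.
Power = Φ(δ − 2.241) + Φ(−δ − 2.241) = Φ(-0.263) + Φ(-4.220) = 0.3964 + 0.0000 = 0.3964.
Type II error: β = 1 − power = 1 − 0.3964 = 0.6036.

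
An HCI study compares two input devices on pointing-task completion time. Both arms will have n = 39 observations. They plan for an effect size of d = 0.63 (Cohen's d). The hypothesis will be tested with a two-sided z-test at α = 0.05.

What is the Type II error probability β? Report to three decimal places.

β ≈ 0.206

Noncentrality parameter: λ = d·√(n/2) = 0.63 × √(39/2) = 2.7820
Critical value for a two-sided test at α = 0.05: z_{α/2} = 1.960.
Power = Φ(λ − 1.960) + Φ(−λ − 1.960) = Φ(0.822) + Φ(-4.742) = 0.7945 + 0.0000 = 0.7945.
Type II error: β = 1 − power = 1 − 0.7945 = 0.2055.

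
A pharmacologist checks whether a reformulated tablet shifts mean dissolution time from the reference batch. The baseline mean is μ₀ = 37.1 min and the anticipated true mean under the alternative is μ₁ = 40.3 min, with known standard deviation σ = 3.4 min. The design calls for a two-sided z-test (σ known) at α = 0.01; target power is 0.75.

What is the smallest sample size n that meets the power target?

n = 12

Standardized effect: d = |μ₁ − μ₀| / σ = |40.3 − 37.1| / 3.4 = 0.9412
Set Φ(δ − 2.576) = 0.75; then δ − 2.576 = Φ⁻¹(0.75) = 0.674, giving δ = 3.250.
(Ignoring the negligible lower-tail rejection probability gives the usual closed-form inversion.)
δ = d·√n ⇒ n = (δ/d)² = (3.250 / 0.9412)² = 11.93.
Round up to the next whole unit.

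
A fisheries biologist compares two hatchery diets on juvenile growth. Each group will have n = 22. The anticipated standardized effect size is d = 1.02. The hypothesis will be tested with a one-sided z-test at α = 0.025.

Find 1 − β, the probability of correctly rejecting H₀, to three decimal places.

Power ≈ 0.923

Noncentrality parameter: δ = d·√(n/2) = 1.02 × √(22/2) = 3.3830
Critical value for a one-sided test at α = 0.025: z_α = 1.960.
Power = Φ(δ − 1.960) = Φ(1.423) = 0.9226.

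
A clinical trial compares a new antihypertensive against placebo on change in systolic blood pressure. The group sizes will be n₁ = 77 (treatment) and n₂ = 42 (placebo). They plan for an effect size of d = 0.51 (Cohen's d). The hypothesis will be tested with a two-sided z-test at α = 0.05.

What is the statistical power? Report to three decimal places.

Power ≈ 0.758

Noncentrality parameter: δ = d / √(1/n₁ + 1/n₂) = 0.51 / √(1/77 + 1/42) = 2.6587
Two-sided α = 0.05 → critical value z_{0.025} = 1.960.
Power = Φ(δ − 1.960) + Φ(−δ − 1.960) = Φ(0.699) + Φ(-4.619) = 0.7576 + 0.0000 = 0.7576.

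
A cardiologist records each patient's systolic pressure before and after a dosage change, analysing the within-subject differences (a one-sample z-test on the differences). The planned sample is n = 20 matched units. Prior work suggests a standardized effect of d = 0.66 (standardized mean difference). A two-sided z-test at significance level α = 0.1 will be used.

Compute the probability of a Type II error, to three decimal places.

β ≈ 0.096

Noncentrality parameter: δ = d·√n = 0.66 × √20 = 2.9516
Critical value for a two-sided test at α = 0.1: z_{α/2} = 1.645.
Power = Φ(δ − 1.645) + Φ(−δ − 1.645) = Φ(1.307) + Φ(-4.596) = 0.9044 + 0.0000 = 0.9044.
Type II error: β = 1 − power = 1 − 0.9044 = 0.0956.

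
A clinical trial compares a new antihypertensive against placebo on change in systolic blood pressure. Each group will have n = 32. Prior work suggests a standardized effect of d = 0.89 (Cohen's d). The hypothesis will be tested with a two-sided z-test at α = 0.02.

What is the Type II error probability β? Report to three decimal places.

β ≈ 0.109

Noncentrality parameter: δ = d·√(n/2) = 0.89 × √(32/2) = 3.5600
Two-sided α = 0.02 → critical value z_{0.01} = 2.326.
Power = Φ(δ − 2.326) + Φ(−δ − 2.326) = Φ(1.234) + Φ(-5.886) = 0.8913 + 0.0000 = 0.8913.
Type II error: β = 1 − power = 1 − 0.8913 = 0.1087.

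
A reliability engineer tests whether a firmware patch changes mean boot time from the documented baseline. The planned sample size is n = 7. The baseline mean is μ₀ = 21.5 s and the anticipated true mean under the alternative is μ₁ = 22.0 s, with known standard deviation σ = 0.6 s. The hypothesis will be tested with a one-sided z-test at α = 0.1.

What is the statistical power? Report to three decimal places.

Power ≈ 0.822

Standardized effect: d = |μ₁ − μ₀| / σ = |22.0 − 21.5| / 0.6 = 0.8333
Noncentrality parameter: δ = d·√n = 0.8333 × √7 = 2.2048
Critical value for a one-sided test at α = 0.1: z_α = 1.282.
Power = P(Z > 1.282 − δ) = Φ(0.923) = 0.8221.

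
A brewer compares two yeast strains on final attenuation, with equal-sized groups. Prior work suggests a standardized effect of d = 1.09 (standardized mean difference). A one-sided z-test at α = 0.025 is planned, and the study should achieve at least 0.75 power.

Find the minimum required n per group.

Set Φ(δ − 1.960) = 0.75; then δ − 1.960 = Φ⁻¹(0.75) = 0.674, giving δ = 2.634.
δ = d·√(n/2) ⇒ n = 2(δ/d)² = 2 × (2.634 / 1.09)² = 11.68.
Round up to the next whole unit.

n = 12 per group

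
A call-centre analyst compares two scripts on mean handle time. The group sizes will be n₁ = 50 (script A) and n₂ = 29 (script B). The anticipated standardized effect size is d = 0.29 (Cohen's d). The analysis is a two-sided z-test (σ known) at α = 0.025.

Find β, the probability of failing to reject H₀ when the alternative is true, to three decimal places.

Noncentrality parameter: δ = d / √(1/n₁ + 1/n₂) = 0.29 / √(1/50 + 1/29) = 1.2424
Critical value for a two-sided test at α = 0.025: z_{α/2} = 2.241.
Power = Φ(δ − 2.241) + Φ(−δ − 2.241) = Φ(-0.999) + Φ(-3.484) = 0.1589 + 0.0002 = 0.1591.
Type II error: β = 1 − power = 1 − 0.1591 = 0.8409.

β ≈ 0.841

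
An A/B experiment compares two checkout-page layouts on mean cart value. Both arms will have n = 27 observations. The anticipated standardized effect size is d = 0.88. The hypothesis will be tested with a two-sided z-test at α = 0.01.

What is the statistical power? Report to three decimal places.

Power ≈ 0.745

Noncentrality parameter: δ = d·√(n/2) = 0.88 × √(27/2) = 3.2333
Critical value for a two-sided test at α = 0.01: z_{α/2} = 2.576.
Power = Φ(δ − 2.576) + Φ(−δ − 2.576) = Φ(0.657) + Φ(-5.809) = 0.7446 + 0.0000 = 0.7446.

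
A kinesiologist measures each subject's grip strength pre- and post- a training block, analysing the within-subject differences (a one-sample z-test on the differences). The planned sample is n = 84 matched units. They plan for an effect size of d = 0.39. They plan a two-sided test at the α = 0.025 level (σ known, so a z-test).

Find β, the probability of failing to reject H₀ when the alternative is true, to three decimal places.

β ≈ 0.091

Noncentrality parameter: δ = d·√n = 0.39 × √84 = 3.5744
Two-sided α = 0.025 → critical value z_{0.0125} = 2.241.
Power = Φ(δ − 2.241) + Φ(−δ − 2.241) = Φ(1.333) + Φ(-5.816) = 0.9087 + 0.0000 = 0.9087.
Type II error: β = 1 − power = 1 − 0.9087 = 0.0913.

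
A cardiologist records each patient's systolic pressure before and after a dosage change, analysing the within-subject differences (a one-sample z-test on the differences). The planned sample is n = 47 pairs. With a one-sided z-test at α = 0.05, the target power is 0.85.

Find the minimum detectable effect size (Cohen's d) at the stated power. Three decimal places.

Need Φ(δ − 1.645) = 0.85, so δ = 1.645 + 1.036 = 2.681.
δ = d·√n ⇒ d = δ/√n = 2.681/√47 = 0.3911.

d ≈ 0.391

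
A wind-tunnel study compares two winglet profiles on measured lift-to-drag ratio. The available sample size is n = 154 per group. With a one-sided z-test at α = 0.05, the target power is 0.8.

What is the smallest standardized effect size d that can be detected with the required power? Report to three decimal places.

d ≈ 0.283

Need Φ(δ − 1.645) = 0.8, so δ = 1.645 + 0.842 = 2.486.
δ = d·√(n/2) ⇒ d = δ/√(n/2) = 2.486/√(154/2) = 0.2834.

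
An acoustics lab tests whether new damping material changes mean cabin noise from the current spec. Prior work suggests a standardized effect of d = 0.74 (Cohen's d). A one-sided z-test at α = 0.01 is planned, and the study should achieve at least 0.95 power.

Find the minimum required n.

n = 29

Set Φ(δ − 2.326) = 0.95; then δ − 2.326 = Φ⁻¹(0.95) = 1.645, giving δ = 3.971.
δ = d·√n ⇒ n = (δ/d)² = (3.971 / 0.74)² = 28.80.
Rounding up, n = 29.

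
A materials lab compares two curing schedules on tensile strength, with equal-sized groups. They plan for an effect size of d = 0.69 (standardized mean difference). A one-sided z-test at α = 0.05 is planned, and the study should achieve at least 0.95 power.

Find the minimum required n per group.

n = 46 per group

For power 0.95 need Φ(δ − z_{0.05}) = 0.95, so δ = z_{0.05} + z_{0.05} = 1.645 + 1.645 = 3.290.
δ = d·√(n/2) ⇒ n = 2(δ/d)² = 2 × (3.290 / 0.69)² = 45.46.
Round up to the next whole unit.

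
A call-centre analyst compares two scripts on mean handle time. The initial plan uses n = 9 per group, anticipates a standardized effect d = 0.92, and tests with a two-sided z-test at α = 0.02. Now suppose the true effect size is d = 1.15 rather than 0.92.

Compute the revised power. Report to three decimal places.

With d = 1.15: δ = d·√(n/2) = 1.15 × √(9/2) = 2.4395. Critical value z_{0.01} = 2.326.
Revised power = Φ(δ − 2.326) + Φ(−δ − 2.326) = Φ(0.113) + Φ(-4.766) = 0.5451 + 0.0000 = 0.5451.

Power ≈ 0.545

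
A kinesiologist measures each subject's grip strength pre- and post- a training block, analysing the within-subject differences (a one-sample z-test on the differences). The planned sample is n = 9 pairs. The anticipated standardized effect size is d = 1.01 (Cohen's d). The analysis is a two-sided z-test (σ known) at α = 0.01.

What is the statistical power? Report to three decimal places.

Power ≈ 0.675

Noncentrality parameter: δ = d·√n = 1.01 × √9 = 3.0300
Critical value for a two-sided test at α = 0.01: z_{α/2} = 2.576.
Power = Φ(δ − 2.576) + Φ(−δ − 2.576) = Φ(0.454) + Φ(-5.606) = 0.6751 + 0.0000 = 0.6751.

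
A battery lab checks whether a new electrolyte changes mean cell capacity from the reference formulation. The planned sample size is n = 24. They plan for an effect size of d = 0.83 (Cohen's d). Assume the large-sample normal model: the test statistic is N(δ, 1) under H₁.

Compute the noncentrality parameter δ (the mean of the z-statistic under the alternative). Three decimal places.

δ ≈ 4.066

δ = d·√n = 0.83 × √24 = 4.0662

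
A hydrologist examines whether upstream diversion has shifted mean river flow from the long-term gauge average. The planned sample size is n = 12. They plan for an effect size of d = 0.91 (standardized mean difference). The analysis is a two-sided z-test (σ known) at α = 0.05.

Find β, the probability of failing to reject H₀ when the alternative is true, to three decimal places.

β ≈ 0.117

Noncentrality parameter: δ = d·√n = 0.91 × √12 = 3.1523
Two-sided α = 0.05 → critical value z_{0.025} = 1.960.
Power = Φ(δ − 1.960) + Φ(−δ − 1.960) = Φ(1.192) + Φ(-5.112) = 0.8834 + 0.0000 = 0.8834.
Type II error: β = 1 − power = 1 − 0.8834 = 0.1166.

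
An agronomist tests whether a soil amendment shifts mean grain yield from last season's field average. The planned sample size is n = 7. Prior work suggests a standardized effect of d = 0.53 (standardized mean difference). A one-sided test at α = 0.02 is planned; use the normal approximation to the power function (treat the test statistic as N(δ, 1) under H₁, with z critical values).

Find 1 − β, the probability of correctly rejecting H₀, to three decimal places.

Power ≈ 0.257

Noncentrality parameter: λ = d·√n = 0.53 × √7 = 1.4022
One-sided α = 0.02 → critical value z_{0.02} = 2.054.
Power = P(Z > 2.054 − λ) = Φ(-0.652) = 0.2574.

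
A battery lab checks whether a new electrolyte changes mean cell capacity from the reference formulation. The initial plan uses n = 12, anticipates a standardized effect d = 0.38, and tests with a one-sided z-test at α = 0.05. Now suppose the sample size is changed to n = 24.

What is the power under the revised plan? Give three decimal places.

Power ≈ 0.586

With n = 24: δ = d·√n = 0.38 × √24 = 1.8616. Critical value z_{0.05} = 1.645.
Revised power = P(Z > 1.645 − δ) = Φ(0.217) = 0.5858.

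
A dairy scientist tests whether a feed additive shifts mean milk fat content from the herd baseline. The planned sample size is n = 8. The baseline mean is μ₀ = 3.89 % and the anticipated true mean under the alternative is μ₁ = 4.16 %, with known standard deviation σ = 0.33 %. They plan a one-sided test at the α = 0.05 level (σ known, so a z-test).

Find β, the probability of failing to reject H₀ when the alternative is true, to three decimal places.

β ≈ 0.252

Standardized effect: d = |μ₁ − μ₀| / σ = |4.16 − 3.89| / 0.33 = 0.8182
Noncentrality parameter: δ = d·√n = 0.8182 × √8 = 2.3142
Critical value for a one-sided test at α = 0.05: z_α = 1.645.
Power = P(Z > 1.645 − δ) = Φ(0.669) = 0.7484.
Type II error: β = 1 − power = 1 − 0.7484 = 0.2516.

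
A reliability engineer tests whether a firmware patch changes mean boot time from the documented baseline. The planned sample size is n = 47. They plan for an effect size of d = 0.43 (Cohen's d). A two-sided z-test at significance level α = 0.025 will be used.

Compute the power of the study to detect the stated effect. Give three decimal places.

Noncentrality parameter: λ = d·√n = 0.43 × √47 = 2.9479
Two-sided α = 0.025 → critical value z_{0.0125} = 2.241.
Power = Φ(λ − 2.241) + Φ(−λ − 2.241) = Φ(0.707) + Φ(-5.189) = 0.7601 + 0.0000 = 0.7601.

Power ≈ 0.760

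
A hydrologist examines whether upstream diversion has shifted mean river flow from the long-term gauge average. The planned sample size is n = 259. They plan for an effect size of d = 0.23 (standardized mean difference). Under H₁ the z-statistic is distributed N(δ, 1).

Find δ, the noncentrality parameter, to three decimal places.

δ = d·√n = 0.23 × √259 = 3.7015

δ ≈ 3.701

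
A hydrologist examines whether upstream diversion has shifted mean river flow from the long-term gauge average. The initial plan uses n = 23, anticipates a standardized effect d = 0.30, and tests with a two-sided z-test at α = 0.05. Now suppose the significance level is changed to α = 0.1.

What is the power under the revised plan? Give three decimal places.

δ = d·√n = 0.30 × √23 = 1.4387 (unchanged). New critical value: z_{0.05} = 1.645.
Revised power = Φ(δ − 1.645) + Φ(−δ − 1.645) = Φ(-0.206) + Φ(-3.084) = 0.4184 + 0.0010 = 0.4194.

Power ≈ 0.419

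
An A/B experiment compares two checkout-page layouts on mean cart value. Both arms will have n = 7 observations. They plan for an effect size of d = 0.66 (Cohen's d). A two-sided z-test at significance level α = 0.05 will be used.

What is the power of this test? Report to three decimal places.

Noncentrality parameter: δ = d·√(n/2) = 0.66 × √(7/2) = 1.2347
Critical value for a two-sided test at α = 0.05: z_{α/2} = 1.960.
Power = Φ(δ − 1.960) + Φ(−δ − 1.960) = Φ(-0.725) + Φ(-3.195) = 0.2342 + 0.0007 = 0.2349.

Power ≈ 0.235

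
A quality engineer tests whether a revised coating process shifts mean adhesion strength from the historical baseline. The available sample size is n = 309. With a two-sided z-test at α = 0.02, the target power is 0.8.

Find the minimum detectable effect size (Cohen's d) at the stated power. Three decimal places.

d ≈ 0.180

Required noncentrality: δ = z_{0.01} + z_{0.20} = 2.326 + 0.842 = 3.168.
(The second rejection-region term Φ(−δ − z_{α/2}) is negligible and dropped.)
δ = d·√n ⇒ d = δ/√n = 3.168/√309 = 0.1802.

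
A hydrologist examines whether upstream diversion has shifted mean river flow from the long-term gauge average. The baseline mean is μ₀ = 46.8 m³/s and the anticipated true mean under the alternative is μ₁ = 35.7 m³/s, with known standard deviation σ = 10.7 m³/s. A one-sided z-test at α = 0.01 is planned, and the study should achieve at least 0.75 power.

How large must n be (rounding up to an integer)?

Standardized effect: d = |μ₁ − μ₀| / σ = |35.7 − 46.8| / 10.7 = 1.0374
Set Φ(δ − 2.326) = 0.75; then δ − 2.326 = Φ⁻¹(0.75) = 0.674, giving δ = 3.001.
δ = d·√n ⇒ n = (δ/d)² = (3.001 / 1.0374)² = 8.37.
Rounding up, n = 9.

n = 9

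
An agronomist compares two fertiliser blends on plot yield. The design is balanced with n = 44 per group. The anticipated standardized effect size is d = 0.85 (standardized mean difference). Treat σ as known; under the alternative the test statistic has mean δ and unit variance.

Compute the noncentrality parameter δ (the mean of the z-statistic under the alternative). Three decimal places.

δ ≈ 3.987

The noncentrality parameter scales effect size by the design's sample-size factor: δ = d·√(n/2) = 0.85 × √(44/2) = 3.9869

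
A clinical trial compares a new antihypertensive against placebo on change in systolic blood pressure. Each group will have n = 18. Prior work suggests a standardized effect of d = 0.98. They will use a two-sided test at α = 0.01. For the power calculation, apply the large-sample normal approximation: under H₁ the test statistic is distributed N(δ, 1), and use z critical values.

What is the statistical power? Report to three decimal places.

Power ≈ 0.642

Noncentrality parameter: δ = d·√(n/2) = 0.98 × √(18/2) = 2.9400
Critical value for a two-sided test at α = 0.01: z_{α/2} = 2.576.
Power = Φ(δ − 2.576) + Φ(−δ − 2.576) = Φ(0.364) + Φ(-5.516) = 0.6421 + 0.0000 = 0.6421.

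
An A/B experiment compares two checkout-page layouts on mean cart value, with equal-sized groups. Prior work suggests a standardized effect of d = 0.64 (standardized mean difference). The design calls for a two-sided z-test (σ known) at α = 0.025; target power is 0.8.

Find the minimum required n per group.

n = 47 per group

For power 0.8 need Φ(δ − z_{0.0125}) = 0.8, so δ = z_{0.0125} + z_{0.20} = 2.241 + 0.842 = 3.083.
(For δ > 0 the lower-tail rejection region contributes negligibly to power, so the one-term inversion is standard.)
δ = d·√(n/2) ⇒ n = 2(δ/d)² = 2 × (3.083 / 0.64)² = 46.41.
Rounding up, n = 47 per group.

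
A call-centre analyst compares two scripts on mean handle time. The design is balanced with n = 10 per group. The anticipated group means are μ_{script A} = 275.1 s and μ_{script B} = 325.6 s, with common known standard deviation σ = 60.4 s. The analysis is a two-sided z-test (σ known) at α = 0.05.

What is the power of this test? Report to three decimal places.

Standardized effect: d = |μ_{script A} − μ_{script B}| / σ = |275.1 − 325.6| / 60.4 = 0.8361
Noncentrality parameter: δ = d·√(n/2) = 0.8361 × √(10/2) = 1.8696
Critical value for a two-sided test at α = 0.05: z_{α/2} = 1.960.
Power = Φ(δ − 1.960) + Φ(−δ − 1.960) = Φ(-0.090) + Φ(-3.830) = 0.4640 + 0.0001 = 0.4640.

Power ≈ 0.464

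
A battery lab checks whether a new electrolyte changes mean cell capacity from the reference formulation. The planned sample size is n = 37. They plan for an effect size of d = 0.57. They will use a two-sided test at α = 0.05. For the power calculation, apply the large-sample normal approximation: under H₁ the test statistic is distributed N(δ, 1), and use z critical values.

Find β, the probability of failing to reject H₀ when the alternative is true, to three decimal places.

β ≈ 0.066

Noncentrality parameter: δ = d·√n = 0.57 × √37 = 3.4672
Two-sided α = 0.05 → critical value z_{0.025} = 1.960.
Power = Φ(δ − 1.960) + Φ(−δ − 1.960) = Φ(1.507) + Φ(-5.427) = 0.9341 + 0.0000 = 0.9341.
Type II error: β = 1 − power = 1 − 0.9341 = 0.0659.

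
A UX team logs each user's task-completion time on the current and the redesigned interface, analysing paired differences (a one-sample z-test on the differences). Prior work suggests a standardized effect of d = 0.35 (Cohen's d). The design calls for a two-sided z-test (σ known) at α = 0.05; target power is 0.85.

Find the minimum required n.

For power 0.85 need Φ(δ − z_{0.025}) = 0.85, so δ = z_{0.025} + z_{0.15} = 1.960 + 1.036 = 2.996.
(The Φ(−δ − z_{α/2}) term is vanishingly small for δ > 0 and is dropped in the standard sample-size formula.)
δ = d·√n ⇒ n = (δ/d)² = (2.996 / 0.35)² = 73.29.
Round up to the next whole unit.

n = 74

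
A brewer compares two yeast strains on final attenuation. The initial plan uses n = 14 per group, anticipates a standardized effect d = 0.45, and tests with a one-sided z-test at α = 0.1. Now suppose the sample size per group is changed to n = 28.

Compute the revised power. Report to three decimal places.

With n = 28 per group: δ = d·√(n/2) = 0.45 × √(28/2) = 1.6837. Critical value z_{0.1} = 1.282.
Revised power = Φ(δ − 1.282) = Φ(0.402) = 0.6562.

Power ≈ 0.656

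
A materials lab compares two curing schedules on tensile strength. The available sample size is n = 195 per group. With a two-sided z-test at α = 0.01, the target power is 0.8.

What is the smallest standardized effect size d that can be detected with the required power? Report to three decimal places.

d ≈ 0.346

Need Φ(δ − 2.576) = 0.8, so δ = 2.576 + 0.842 = 3.417.
(The second rejection-region term Φ(−δ − z_{α/2}) is negligible and dropped.)
δ = d·√(n/2) ⇒ d = δ/√(n/2) = 3.417/√(195/2) = 0.3461.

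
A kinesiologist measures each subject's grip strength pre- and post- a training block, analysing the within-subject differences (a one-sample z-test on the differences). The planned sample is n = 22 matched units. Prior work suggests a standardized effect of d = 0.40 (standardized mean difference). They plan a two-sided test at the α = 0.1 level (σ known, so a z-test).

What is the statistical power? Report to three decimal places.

Noncentrality parameter: δ = d·√n = 0.40 × √22 = 1.8762
Critical value for a two-sided test at α = 0.1: z_{α/2} = 1.645.
Power = Φ(δ − 1.645) + Φ(−δ − 1.645) = Φ(0.231) + Φ(-3.521) = 0.5915 + 0.0002 = 0.5917.

Power ≈ 0.592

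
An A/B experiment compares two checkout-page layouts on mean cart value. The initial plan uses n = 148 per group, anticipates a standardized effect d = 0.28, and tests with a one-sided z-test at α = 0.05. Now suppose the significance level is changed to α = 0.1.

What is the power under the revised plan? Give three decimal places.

Power ≈ 0.870

δ = d·√(n/2) = 0.28 × √(148/2) = 2.4087 (unchanged). New critical value: z_{0.1} = 1.282.
Revised power = Φ(δ − 1.282) = Φ(1.127) = 0.8701.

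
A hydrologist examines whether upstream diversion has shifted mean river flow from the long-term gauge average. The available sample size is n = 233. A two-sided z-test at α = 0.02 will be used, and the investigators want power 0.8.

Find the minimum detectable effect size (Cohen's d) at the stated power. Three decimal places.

Need Φ(δ − 2.326) = 0.8, so δ = 2.326 + 0.842 = 3.168.
(Lower-tail contribution to power is negligible for δ > 0.)
δ = d·√n ⇒ d = δ/√n = 3.168/√233 = 0.2075.

d ≈ 0.208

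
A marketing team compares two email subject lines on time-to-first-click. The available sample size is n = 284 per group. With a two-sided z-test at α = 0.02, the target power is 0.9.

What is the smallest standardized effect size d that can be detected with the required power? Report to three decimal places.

d ≈ 0.303

Need Φ(δ − 2.326) = 0.9, so δ = 2.326 + 1.282 = 3.608.
(The second rejection-region term Φ(−δ − z_{α/2}) is negligible and dropped.)
δ = d·√(n/2) ⇒ d = δ/√(n/2) = 3.608/√(284/2) = 0.3028.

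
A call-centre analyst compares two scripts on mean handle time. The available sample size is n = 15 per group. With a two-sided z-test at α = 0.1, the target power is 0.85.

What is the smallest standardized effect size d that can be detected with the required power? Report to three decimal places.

Need Φ(δ − 1.645) = 0.85, so δ = 1.645 + 1.036 = 2.681.
(The second rejection-region term Φ(−δ − z_{α/2}) is negligible and dropped.)
δ = d·√(n/2) ⇒ d = δ/√(n/2) = 2.681/√(15/2) = 0.9791.

d ≈ 0.979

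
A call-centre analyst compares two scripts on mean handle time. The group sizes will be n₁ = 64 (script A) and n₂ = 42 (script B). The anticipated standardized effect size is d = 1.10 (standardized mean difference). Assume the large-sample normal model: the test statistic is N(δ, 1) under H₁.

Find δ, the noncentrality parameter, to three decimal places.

The noncentrality parameter scales effect size by the design's sample-size factor: δ = d / √(1/n₁ + 1/n₂) = 1.10 / √(1/64 + 1/42) = 5.5393

δ ≈ 5.539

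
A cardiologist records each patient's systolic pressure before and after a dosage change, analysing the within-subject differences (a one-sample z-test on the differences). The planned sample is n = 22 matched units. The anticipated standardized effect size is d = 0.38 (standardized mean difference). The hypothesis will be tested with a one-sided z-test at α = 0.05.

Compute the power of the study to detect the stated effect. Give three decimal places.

Noncentrality parameter: λ = d·√n = 0.38 × √22 = 1.7824
One-sided α = 0.05 → critical value z_{0.05} = 1.645.
Power = P(Z > 1.645 − λ) = Φ(0.138) = 0.5547.

Power ≈ 0.555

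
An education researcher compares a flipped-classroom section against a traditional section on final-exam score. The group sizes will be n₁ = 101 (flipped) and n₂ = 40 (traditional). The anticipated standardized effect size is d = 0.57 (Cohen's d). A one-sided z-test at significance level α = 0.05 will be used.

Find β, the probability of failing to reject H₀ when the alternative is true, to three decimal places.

β ≈ 0.080

Noncentrality parameter: δ = d / √(1/n₁ + 1/n₂) = 0.57 / √(1/101 + 1/40) = 3.0511
One-sided α = 0.05 → critical value z_{0.05} = 1.645.
Power = P(Z > 1.645 − δ) = Φ(1.406) = 0.9202.
Type II error: β = 1 − power = 1 − 0.9202 = 0.0798.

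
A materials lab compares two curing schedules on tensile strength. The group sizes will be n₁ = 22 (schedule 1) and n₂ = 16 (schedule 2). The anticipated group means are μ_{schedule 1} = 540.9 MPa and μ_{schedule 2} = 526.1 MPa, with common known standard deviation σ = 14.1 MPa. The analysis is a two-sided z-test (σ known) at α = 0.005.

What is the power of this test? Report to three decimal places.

Standardized effect: d = |μ_{schedule 1} − μ_{schedule 2}| / σ = |540.9 − 526.1| / 14.1 = 1.0496
Noncentrality parameter: δ = d / √(1/n₁ + 1/n₂) = 1.0496 / √(1/22 + 1/16) = 3.1946
Critical value for a two-sided test at α = 0.005: z_{α/2} = 2.807.
Power = Φ(δ − 2.807) + Φ(−δ − 2.807) = Φ(0.388) + Φ(-6.002) = 0.6508 + 0.0000 = 0.6508.

Power ≈ 0.651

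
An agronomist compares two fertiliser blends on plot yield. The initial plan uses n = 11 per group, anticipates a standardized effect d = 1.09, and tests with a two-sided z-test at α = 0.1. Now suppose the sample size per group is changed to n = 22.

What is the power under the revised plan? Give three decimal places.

Power ≈ 0.976

With n = 22 per group: δ = d·√(n/2) = 1.09 × √(22/2) = 3.6151. Critical value z_{0.05} = 1.645.
Revised power = Φ(δ − 1.645) + Φ(−δ − 1.645) = Φ(1.970) + Φ(-5.260) = 0.9756 + 0.0000 = 0.9756.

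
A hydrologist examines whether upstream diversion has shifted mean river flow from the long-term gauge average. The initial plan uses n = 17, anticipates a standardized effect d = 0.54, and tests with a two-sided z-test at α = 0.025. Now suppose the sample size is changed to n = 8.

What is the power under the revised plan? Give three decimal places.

Power ≈ 0.238

With n = 8: δ = d·√n = 0.54 × √8 = 1.5274. Critical value z_{0.0125} = 2.241.
Revised power = Φ(δ − 2.241) + Φ(−δ − 2.241) = Φ(-0.714) + Φ(-3.769) = 0.2376 + 0.0001 = 0.2377.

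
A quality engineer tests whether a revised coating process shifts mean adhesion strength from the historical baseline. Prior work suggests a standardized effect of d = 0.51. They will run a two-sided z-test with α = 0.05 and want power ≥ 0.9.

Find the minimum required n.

n = 41

For power 0.9 need Φ(δ − z_{0.025}) = 0.9, so δ = z_{0.025} + z_{0.10} = 1.960 + 1.282 = 3.242.
(For δ > 0 the lower-tail rejection region contributes negligibly to power, so the one-term inversion is standard.)
δ = d·√n ⇒ n = (δ/d)² = (3.242 / 0.51)² = 40.40.
Round up to the next whole unit.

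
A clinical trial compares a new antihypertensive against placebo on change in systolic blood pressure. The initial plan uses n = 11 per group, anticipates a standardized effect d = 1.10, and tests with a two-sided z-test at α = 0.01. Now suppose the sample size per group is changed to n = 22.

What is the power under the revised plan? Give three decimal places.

Power ≈ 0.858

With n = 22 per group: δ = d·√(n/2) = 1.10 × √(22/2) = 3.6483. Critical value z_{0.005} = 2.576.
Revised power = Φ(δ − 2.576) + Φ(−δ − 2.576) = Φ(1.072) + Φ(-6.224) = 0.8582 + 0.0000 = 0.8582.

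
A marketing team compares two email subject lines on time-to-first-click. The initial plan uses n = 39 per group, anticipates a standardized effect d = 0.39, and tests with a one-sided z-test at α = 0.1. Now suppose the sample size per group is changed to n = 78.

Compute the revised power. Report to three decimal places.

With n = 78 per group: δ = d·√(n/2) = 0.39 × √(78/2) = 2.4355. Critical value z_{0.1} = 1.282.
Revised power = P(Z > 1.282 − δ) = Φ(1.154) = 0.8757.

Power ≈ 0.876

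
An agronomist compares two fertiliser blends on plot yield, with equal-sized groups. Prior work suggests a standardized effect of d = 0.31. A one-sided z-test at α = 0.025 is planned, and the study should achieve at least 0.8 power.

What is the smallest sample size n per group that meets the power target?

For power 0.8 need Φ(δ − z_{0.025}) = 0.8, so δ = z_{0.025} + z_{0.20} = 1.960 + 0.842 = 2.802.
δ = d·√(n/2) ⇒ n = 2(δ/d)² = 2 × (2.802 / 0.31)² = 163.35.
Round up to the next whole unit.

n = 164 per group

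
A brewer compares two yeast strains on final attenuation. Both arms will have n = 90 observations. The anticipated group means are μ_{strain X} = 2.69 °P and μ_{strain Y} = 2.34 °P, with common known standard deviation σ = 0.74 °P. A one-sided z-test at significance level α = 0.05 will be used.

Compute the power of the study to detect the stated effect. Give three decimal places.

Power ≈ 0.937

Standardized effect: d = |μ_{strain X} − μ_{strain Y}| / σ = |2.69 − 2.34| / 0.74 = 0.4730
Noncentrality parameter: δ = d·√(n/2) = 0.4730 × √(90/2) = 3.1728
One-sided α = 0.05 → critical value z_{0.05} = 1.645.
Power = P(Z > 1.645 − δ) = Φ(1.528) = 0.9367.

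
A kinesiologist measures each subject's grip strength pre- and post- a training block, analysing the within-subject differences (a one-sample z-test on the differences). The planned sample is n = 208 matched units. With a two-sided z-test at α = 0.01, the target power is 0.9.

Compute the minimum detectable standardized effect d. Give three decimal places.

d ≈ 0.267

Required noncentrality: δ = z_{0.005} + z_{0.10} = 2.576 + 1.282 = 3.857.
(The second rejection-region term Φ(−δ − z_{α/2}) is negligible and dropped.)
δ = d·√n ⇒ d = δ/√n = 3.857/√208 = 0.2675.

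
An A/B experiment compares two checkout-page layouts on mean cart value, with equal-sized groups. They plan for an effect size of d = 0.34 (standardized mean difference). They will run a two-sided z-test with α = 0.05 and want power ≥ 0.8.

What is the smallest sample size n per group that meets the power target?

n = 136 per group

Set Φ(δ − 1.960) = 0.8; then δ − 1.960 = Φ⁻¹(0.8) = 0.842, giving δ = 2.802.
(Ignoring the negligible lower-tail rejection probability gives the usual closed-form inversion.)
δ = d·√(n/2) ⇒ n = 2(δ/d)² = 2 × (2.802 / 0.34)² = 135.79.
Rounding up, n = 136 per group.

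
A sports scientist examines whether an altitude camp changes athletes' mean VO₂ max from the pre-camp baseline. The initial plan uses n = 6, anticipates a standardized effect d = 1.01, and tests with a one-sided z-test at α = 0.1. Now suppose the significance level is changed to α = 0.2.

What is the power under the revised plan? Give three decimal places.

δ = d·√n = 1.01 × √6 = 2.4740 (unchanged). New critical value: z_{0.2} = 0.842.
Revised power = Φ(δ − 0.842) = Φ(1.632) = 0.9487.

Power ≈ 0.949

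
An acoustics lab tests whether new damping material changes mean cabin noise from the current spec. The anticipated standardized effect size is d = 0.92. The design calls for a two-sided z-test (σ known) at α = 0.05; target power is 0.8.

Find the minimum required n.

Set Φ(δ − 1.960) = 0.8; then δ − 1.960 = Φ⁻¹(0.8) = 0.842, giving δ = 2.802.
(The Φ(−δ − z_{α/2}) term is vanishingly small for δ > 0 and is dropped in the standard sample-size formula.)
δ = d·√n ⇒ n = (δ/d)² = (2.802 / 0.92)² = 9.27.
Rounding up, n = 10.

n = 10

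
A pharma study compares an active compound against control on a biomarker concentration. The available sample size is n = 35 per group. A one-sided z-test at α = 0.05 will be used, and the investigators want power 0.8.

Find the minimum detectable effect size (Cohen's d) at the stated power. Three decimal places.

Need Φ(δ − 1.645) = 0.8, so δ = 1.645 + 0.842 = 2.486.
δ = d·√(n/2) ⇒ d = δ/√(n/2) = 2.486/√(35/2) = 0.5944.

d ≈ 0.594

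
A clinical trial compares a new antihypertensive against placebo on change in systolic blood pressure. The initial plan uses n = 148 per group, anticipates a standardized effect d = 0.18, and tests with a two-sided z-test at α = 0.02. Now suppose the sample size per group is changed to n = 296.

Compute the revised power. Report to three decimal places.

With n = 296 per group: δ = d·√(n/2) = 0.18 × √(296/2) = 2.1898. Critical value z_{0.01} = 2.326.
Revised power = Φ(δ − 2.326) + Φ(−δ − 2.326) = Φ(-0.137) + Φ(-4.516) = 0.4457 + 0.0000 = 0.4457.

Power ≈ 0.446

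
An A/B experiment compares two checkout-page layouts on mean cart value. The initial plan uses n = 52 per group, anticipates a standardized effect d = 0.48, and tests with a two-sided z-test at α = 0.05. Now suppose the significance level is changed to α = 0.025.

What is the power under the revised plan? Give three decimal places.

δ = d·√(n/2) = 0.48 × √(52/2) = 2.4475 (unchanged). New critical value: z_{0.0125} = 2.241.
Revised power = Φ(δ − 2.241) + Φ(−δ − 2.241) = Φ(0.206) + Φ(-4.689) = 0.5817 + 0.0000 = 0.5817.

Power ≈ 0.582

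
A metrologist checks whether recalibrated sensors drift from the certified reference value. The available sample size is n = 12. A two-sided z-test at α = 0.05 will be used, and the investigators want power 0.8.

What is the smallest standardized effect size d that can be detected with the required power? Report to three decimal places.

Need Φ(δ − 1.960) = 0.8, so δ = 1.960 + 0.842 = 2.802.
(The second rejection-region term Φ(−δ − z_{α/2}) is negligible and dropped.)
δ = d·√n ⇒ d = δ/√n = 2.802/√12 = 0.8087.

d ≈ 0.809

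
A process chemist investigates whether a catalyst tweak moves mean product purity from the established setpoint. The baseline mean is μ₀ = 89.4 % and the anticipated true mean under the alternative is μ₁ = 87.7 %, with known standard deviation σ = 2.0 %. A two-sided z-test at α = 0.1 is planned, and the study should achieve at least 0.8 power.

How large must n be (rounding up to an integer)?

n = 9

Standardized effect: d = |μ₁ − μ₀| / σ = |87.7 − 89.4| / 2.0 = 0.8500
Set Φ(δ − 1.645) = 0.8; then δ − 1.645 = Φ⁻¹(0.8) = 0.842, giving δ = 2.486.
(Ignoring the negligible lower-tail rejection probability gives the usual closed-form inversion.)
δ = d·√n ⇒ n = (δ/d)² = (2.486 / 0.8500)² = 8.56.
Rounding up, n = 9.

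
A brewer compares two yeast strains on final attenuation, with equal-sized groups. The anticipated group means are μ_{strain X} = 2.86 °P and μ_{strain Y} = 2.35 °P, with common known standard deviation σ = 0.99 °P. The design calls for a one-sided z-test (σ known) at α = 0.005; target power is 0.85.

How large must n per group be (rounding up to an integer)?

n = 99 per group

Standardized effect: d = |μ_{strain X} − μ_{strain Y}| / σ = |2.86 − 2.35| / 0.99 = 0.5152
Set Φ(δ − 2.576) = 0.85; then δ − 2.576 = Φ⁻¹(0.85) = 1.036, giving δ = 3.612.
δ = d·√(n/2) ⇒ n = 2(δ/d)² = 2 × (3.612 / 0.5152)² = 98.34.
Rounding up, n = 99 per group.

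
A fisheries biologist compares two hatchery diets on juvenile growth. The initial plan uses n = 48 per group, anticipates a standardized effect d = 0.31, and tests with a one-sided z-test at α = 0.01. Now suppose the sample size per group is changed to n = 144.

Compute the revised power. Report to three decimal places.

With n = 144 per group: δ = d·√(n/2) = 0.31 × √(144/2) = 2.6304. Critical value z_{0.01} = 2.326.
Revised power = Φ(δ − 2.326) = Φ(0.304) = 0.6195.

Power ≈ 0.619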